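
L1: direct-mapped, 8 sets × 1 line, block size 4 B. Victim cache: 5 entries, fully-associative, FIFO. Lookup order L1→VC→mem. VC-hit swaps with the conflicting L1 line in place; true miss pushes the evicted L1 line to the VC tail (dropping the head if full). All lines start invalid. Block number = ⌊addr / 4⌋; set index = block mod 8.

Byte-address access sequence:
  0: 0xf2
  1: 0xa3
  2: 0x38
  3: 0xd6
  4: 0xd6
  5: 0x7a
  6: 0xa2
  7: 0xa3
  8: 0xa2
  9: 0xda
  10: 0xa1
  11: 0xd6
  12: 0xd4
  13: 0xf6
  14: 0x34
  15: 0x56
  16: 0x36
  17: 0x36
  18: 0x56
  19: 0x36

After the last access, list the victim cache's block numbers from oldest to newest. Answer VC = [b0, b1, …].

VC = [14, 30, 53, 61, 21]

#0 0xf2→b60/s4 MISS; vc=[]
#1 0xa3→b40/s0 MISS; vc=[]
#2 0x38→b14/s6 MISS; vc=[]
#3 0xd6→b53/s5 MISS; vc=[]
#4 0xd6→b53/s5 L1-HIT; vc=[]
#5 0x7a→b30/s6 MISS; vc=[14]
#6 0xa2→b40/s0 L1-HIT; vc=[14]
#7 0xa3→b40/s0 L1-HIT; vc=[14]
#8 0xa2→b40/s0 L1-HIT; vc=[14]
#9 0xda→b54/s6 MISS; vc=[14,30]
#10 0xa1→b40/s0 L1-HIT; vc=[14,30]
#11 0xd6→b53/s5 L1-HIT; vc=[14,30]
#12 0xd4→b53/s5 L1-HIT; vc=[14,30]
#13 0xf6→b61/s5 MISS; vc=[14,30,53]
#14 0x34→b13/s5 MISS; vc=[14,30,53,61]
#15 0x56→b21/s5 MISS; vc=[14,30,53,61,13]
#16 0x36→b13/s5 VC-HIT; vc=[14,30,53,61,21]
#17 0x36→b13/s5 L1-HIT; vc=[14,30,53,61,21]
#18 0x56→b21/s5 VC-HIT; vc=[14,30,53,61,13]
#19 0x36→b13/s5 VC-HIT; vc=[14,30,53,61,21]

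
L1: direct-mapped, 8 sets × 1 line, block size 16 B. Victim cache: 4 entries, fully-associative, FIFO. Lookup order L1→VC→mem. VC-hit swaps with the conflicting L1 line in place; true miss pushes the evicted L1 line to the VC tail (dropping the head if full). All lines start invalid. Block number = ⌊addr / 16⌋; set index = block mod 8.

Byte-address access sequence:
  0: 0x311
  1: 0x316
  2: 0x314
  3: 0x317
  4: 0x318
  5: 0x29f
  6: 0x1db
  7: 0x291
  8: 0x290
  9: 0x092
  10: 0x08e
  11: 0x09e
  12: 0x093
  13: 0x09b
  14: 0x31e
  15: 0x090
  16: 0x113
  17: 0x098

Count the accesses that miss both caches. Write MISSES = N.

MISSES = 6

  [0] addr=0x311 blk=49 s=1: MISS | VC []
  [1] addr=0x316 blk=49 s=1: L1-HIT | VC []
  [2] addr=0x314 blk=49 s=1: L1-HIT | VC []
  [3] addr=0x317 blk=49 s=1: L1-HIT | VC []
  [4] addr=0x318 blk=49 s=1: L1-HIT | VC []
  [5] addr=0x29f blk=41 s=1: MISS | VC [49]
  [6] addr=0x1db blk=29 s=5: MISS | VC [49]
  [7] addr=0x291 blk=41 s=1: L1-HIT | VC [49]
  [8] addr=0x290 blk=41 s=1: L1-HIT | VC [49]
  [9] addr=0x92 blk=9 s=1: MISS | VC [49, 41]
  [10] addr=0x8e blk=8 s=0: MISS | VC [49, 41]
  [11] addr=0x9e blk=9 s=1: L1-HIT | VC [49, 41]
  [12] addr=0x93 blk=9 s=1: L1-HIT | VC [49, 41]
  [13] addr=0x9b blk=9 s=1: L1-HIT | VC [49, 41]
  [14] addr=0x31e blk=49 s=1: VC-HIT | VC [9, 41]
  [15] addr=0x90 blk=9 s=1: VC-HIT | VC [49, 41]
  [16] addr=0x113 blk=17 s=1: MISS | VC [49, 41, 9]
  [17] addr=0x98 blk=9 s=1: VC-HIT | VC [49, 41, 17]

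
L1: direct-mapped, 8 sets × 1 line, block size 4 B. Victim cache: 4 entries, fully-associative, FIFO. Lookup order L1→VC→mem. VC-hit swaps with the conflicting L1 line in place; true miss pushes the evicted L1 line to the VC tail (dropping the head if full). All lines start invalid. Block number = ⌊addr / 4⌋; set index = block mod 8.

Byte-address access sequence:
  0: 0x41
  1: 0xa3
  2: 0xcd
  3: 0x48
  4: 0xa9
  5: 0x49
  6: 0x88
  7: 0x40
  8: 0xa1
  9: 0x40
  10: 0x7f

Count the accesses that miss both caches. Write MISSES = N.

MISSES = 7

  [0] addr=0x41 blk=16 s=0: MISS | VC []
  [1] addr=0xa3 blk=40 s=0: MISS | VC [16]
  [2] addr=0xcd blk=51 s=3: MISS | VC [16]
  [3] addr=0x48 blk=18 s=2: MISS | VC [16]
  [4] addr=0xa9 blk=42 s=2: MISS | VC [16, 18]
  [5] addr=0x49 blk=18 s=2: VC-HIT | VC [16, 42]
  [6] addr=0x88 blk=34 s=2: MISS | VC [16, 42, 18]
  [7] addr=0x40 blk=16 s=0: VC-HIT | VC [40, 42, 18]
  [8] addr=0xa1 blk=40 s=0: VC-HIT | VC [16, 42, 18]
  [9] addr=0x40 blk=16 s=0: VC-HIT | VC [40, 42, 18]
  [10] addr=0x7f blk=31 s=7: MISS | VC [40, 42, 18]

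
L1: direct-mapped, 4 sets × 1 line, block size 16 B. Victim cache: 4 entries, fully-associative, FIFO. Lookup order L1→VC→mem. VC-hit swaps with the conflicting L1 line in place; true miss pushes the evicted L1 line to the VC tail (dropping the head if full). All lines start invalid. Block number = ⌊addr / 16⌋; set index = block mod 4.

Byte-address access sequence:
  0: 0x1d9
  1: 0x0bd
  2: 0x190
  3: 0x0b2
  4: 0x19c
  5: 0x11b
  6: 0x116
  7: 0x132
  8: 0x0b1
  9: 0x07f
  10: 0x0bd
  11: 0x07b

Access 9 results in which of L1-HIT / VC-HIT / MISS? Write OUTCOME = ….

0: 0x1d9 (blk 29, set 1) → MISS  vc=[]
1: 0xbd (blk 11, set 3) → MISS  vc=[]
2: 0x190 (blk 25, set 1) → MISS  vc=[29]
3: 0xb2 (blk 11, set 3) → L1-HIT  vc=[29]
4: 0x19c (blk 25, set 1) → L1-HIT  vc=[29]
5: 0x11b (blk 17, set 1) → MISS  vc=[29, 25]
6: 0x116 (blk 17, set 1) → L1-HIT  vc=[29, 25]
7: 0x132 (blk 19, set 3) → MISS  vc=[29, 25, 11]
8: 0xb1 (blk 11, set 3) → VC-HIT  vc=[29, 25, 19]
9: 0x7f (blk 7, set 3) → MISS  vc=[29, 25, 19, 11]
10: 0xbd (blk 11, set 3) → VC-HIT  vc=[29, 25, 19, 7]
11: 0x7b (blk 7, set 3) → VC-HIT  vc=[29, 25, 19, 11]

OUTCOME = MISS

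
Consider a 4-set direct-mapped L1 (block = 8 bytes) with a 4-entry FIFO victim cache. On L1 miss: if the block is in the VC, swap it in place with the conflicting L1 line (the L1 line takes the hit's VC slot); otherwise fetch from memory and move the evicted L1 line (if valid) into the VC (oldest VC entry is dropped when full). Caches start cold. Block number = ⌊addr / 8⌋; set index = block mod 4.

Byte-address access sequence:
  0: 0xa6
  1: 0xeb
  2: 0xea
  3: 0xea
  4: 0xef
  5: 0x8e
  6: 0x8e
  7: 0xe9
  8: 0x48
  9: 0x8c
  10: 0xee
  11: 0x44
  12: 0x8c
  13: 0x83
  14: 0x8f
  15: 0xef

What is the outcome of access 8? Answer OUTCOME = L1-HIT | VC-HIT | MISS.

OUTCOME = MISS

  [0] addr=0xa6 blk=20 s=0: MISS | VC []
  [1] addr=0xeb blk=29 s=1: MISS | VC []
  [2] addr=0xea blk=29 s=1: L1-HIT | VC []
  [3] addr=0xea blk=29 s=1: L1-HIT | VC []
  [4] addr=0xef blk=29 s=1: L1-HIT | VC []
  [5] addr=0x8e blk=17 s=1: MISS | VC [29]
  [6] addr=0x8e blk=17 s=1: L1-HIT | VC [29]
  [7] addr=0xe9 blk=29 s=1: VC-HIT | VC [17]
  [8] addr=0x48 blk=9 s=1: MISS | VC [17, 29]
  [9] addr=0x8c blk=17 s=1: VC-HIT | VC [9, 29]
  [10] addr=0xee blk=29 s=1: VC-HIT | VC [9, 17]
  [11] addr=0x44 blk=8 s=0: MISS | VC [9, 17, 20]
  [12] addr=0x8c blk=17 s=1: VC-HIT | VC [9, 29, 20]
  [13] addr=0x83 blk=16 s=0: MISS | VC [9, 29, 20, 8]
  [14] addr=0x8f blk=17 s=1: L1-HIT | VC [9, 29, 20, 8]
  [15] addr=0xef blk=29 s=1: VC-HIT | VC [9, 17, 20, 8]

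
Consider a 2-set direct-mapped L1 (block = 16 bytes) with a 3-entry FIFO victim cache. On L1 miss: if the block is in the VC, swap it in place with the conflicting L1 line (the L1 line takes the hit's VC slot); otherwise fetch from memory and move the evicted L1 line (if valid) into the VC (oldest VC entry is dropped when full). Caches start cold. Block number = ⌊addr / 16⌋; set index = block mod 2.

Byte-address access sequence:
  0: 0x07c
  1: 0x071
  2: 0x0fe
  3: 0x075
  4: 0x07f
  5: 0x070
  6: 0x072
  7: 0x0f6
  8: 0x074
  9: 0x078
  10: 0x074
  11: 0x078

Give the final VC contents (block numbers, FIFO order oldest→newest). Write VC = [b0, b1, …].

#0 0x7c→b7/s1 MISS; vc=[]
#1 0x71→b7/s1 L1-HIT; vc=[]
#2 0xfe→b15/s1 MISS; vc=[7]
#3 0x75→b7/s1 VC-HIT; vc=[15]
#4 0x7f→b7/s1 L1-HIT; vc=[15]
#5 0x70→b7/s1 L1-HIT; vc=[15]
#6 0x72→b7/s1 L1-HIT; vc=[15]
#7 0xf6→b15/s1 VC-HIT; vc=[7]
#8 0x74→b7/s1 VC-HIT; vc=[15]
#9 0x78→b7/s1 L1-HIT; vc=[15]
#10 0x74→b7/s1 L1-HIT; vc=[15]
#11 0x78→b7/s1 L1-HIT; vc=[15]

VC = [15]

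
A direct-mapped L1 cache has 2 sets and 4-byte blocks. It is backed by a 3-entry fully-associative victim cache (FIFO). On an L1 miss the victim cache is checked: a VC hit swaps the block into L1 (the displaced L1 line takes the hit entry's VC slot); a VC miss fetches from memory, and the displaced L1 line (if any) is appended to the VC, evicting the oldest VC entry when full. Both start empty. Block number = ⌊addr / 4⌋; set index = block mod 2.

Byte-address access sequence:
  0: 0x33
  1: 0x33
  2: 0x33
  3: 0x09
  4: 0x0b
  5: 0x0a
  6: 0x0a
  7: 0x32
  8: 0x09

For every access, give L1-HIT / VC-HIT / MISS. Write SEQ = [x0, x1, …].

SEQ = [MISS, L1-HIT, L1-HIT, MISS, L1-HIT, L1-HIT, L1-HIT, VC-HIT, VC-HIT]

#0 0x33→b12/s0 MISS; vc=[]
#1 0x33→b12/s0 L1-HIT; vc=[]
#2 0x33→b12/s0 L1-HIT; vc=[]
#3 0x9→b2/s0 MISS; vc=[12]
#4 0xb→b2/s0 L1-HIT; vc=[12]
#5 0xa→b2/s0 L1-HIT; vc=[12]
#6 0xa→b2/s0 L1-HIT; vc=[12]
#7 0x32→b12/s0 VC-HIT; vc=[2]
#8 0x9→b2/s0 VC-HIT; vc=[12]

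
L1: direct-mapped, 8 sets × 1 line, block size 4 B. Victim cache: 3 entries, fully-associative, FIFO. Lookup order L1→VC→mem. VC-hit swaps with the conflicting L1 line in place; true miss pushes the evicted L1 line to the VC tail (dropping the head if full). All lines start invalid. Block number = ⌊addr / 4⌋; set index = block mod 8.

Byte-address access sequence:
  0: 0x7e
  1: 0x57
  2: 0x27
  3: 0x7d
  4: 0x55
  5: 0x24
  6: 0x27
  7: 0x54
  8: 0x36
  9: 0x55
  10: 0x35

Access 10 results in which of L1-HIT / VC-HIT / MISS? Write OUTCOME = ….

OUTCOME = VC-HIT

0: 0x7e (blk 31, set 7) → MISS  vc=[]
1: 0x57 (blk 21, set 5) → MISS  vc=[]
2: 0x27 (blk 9, set 1) → MISS  vc=[]
3: 0x7d (blk 31, set 7) → L1-HIT  vc=[]
4: 0x55 (blk 21, set 5) → L1-HIT  vc=[]
5: 0x24 (blk 9, set 1) → L1-HIT  vc=[]
6: 0x27 (blk 9, set 1) → L1-HIT  vc=[]
7: 0x54 (blk 21, set 5) → L1-HIT  vc=[]
8: 0x36 (blk 13, set 5) → MISS  vc=[21]
9: 0x55 (blk 21, set 5) → VC-HIT  vc=[13]
10: 0x35 (blk 13, set 5) → VC-HIT  vc=[21]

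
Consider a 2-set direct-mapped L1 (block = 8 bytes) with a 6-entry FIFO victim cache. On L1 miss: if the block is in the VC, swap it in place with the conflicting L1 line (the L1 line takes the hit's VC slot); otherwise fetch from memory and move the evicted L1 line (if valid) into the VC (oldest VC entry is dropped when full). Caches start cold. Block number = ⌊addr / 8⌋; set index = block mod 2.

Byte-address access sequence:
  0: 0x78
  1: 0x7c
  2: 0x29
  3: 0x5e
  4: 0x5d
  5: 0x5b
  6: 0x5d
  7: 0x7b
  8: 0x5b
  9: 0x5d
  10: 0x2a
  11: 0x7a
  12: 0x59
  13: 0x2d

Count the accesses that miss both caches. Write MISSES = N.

MISSES = 3

0: 0x78 (blk 15, set 1) → MISS  vc=[]
1: 0x7c (blk 15, set 1) → L1-HIT  vc=[]
2: 0x29 (blk 5, set 1) → MISS  vc=[15]
3: 0x5e (blk 11, set 1) → MISS  vc=[15, 5]
4: 0x5d (blk 11, set 1) → L1-HIT  vc=[15, 5]
5: 0x5b (blk 11, set 1) → L1-HIT  vc=[15, 5]
6: 0x5d (blk 11, set 1) → L1-HIT  vc=[15, 5]
7: 0x7b (blk 15, set 1) → VC-HIT  vc=[11, 5]
8: 0x5b (blk 11, set 1) → VC-HIT  vc=[15, 5]
9: 0x5d (blk 11, set 1) → L1-HIT  vc=[15, 5]
10: 0x2a (blk 5, set 1) → VC-HIT  vc=[15, 11]
11: 0x7a (blk 15, set 1) → VC-HIT  vc=[5, 11]
12: 0x59 (blk 11, set 1) → VC-HIT  vc=[5, 15]
13: 0x2d (blk 5, set 1) → VC-HIT  vc=[11, 15]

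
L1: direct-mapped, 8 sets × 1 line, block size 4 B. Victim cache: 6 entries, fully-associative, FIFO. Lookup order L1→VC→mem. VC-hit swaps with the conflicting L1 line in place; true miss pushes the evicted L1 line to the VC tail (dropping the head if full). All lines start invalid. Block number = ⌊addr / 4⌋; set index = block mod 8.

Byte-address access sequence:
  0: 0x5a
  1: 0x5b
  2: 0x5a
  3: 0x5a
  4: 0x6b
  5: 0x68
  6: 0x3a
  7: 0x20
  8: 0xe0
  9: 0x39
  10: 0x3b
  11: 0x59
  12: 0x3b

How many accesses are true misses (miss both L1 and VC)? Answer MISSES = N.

MISSES = 5

0: 0x5a (blk 22, set 6) → MISS  vc=[]
1: 0x5b (blk 22, set 6) → L1-HIT  vc=[]
2: 0x5a (blk 22, set 6) → L1-HIT  vc=[]
3: 0x5a (blk 22, set 6) → L1-HIT  vc=[]
4: 0x6b (blk 26, set 2) → MISS  vc=[]
5: 0x68 (blk 26, set 2) → L1-HIT  vc=[]
6: 0x3a (blk 14, set 6) → MISS  vc=[22]
7: 0x20 (blk 8, set 0) → MISS  vc=[22]
8: 0xe0 (blk 56, set 0) → MISS  vc=[22, 8]
9: 0x39 (blk 14, set 6) → L1-HIT  vc=[22, 8]
10: 0x3b (blk 14, set 6) → L1-HIT  vc=[22, 8]
11: 0x59 (blk 22, set 6) → VC-HIT  vc=[14, 8]
12: 0x3b (blk 14, set 6) → VC-HIT  vc=[22, 8]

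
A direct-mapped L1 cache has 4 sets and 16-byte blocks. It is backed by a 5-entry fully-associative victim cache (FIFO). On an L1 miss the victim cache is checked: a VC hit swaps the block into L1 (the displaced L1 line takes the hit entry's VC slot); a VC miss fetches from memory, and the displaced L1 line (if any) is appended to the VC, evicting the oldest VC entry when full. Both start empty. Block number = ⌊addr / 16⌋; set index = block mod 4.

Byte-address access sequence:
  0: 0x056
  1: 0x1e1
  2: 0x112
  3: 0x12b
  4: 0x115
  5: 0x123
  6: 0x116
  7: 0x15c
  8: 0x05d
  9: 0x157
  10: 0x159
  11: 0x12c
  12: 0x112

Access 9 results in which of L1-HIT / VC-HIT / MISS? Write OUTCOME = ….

  [0] addr=0x56 blk=5 s=1: MISS | VC []
  [1] addr=0x1e1 blk=30 s=2: MISS | VC []
  [2] addr=0x112 blk=17 s=1: MISS | VC [5]
  [3] addr=0x12b blk=18 s=2: MISS | VC [5, 30]
  [4] addr=0x115 blk=17 s=1: L1-HIT | VC [5, 30]
  [5] addr=0x123 blk=18 s=2: L1-HIT | VC [5, 30]
  [6] addr=0x116 blk=17 s=1: L1-HIT | VC [5, 30]
  [7] addr=0x15c blk=21 s=1: MISS | VC [5, 30, 17]
  [8] addr=0x5d blk=5 s=1: VC-HIT | VC [21, 30, 17]
  [9] addr=0x157 blk=21 s=1: VC-HIT | VC [5, 30, 17]
  [10] addr=0x159 blk=21 s=1: L1-HIT | VC [5, 30, 17]
  [11] addr=0x12c blk=18 s=2: L1-HIT | VC [5, 30, 17]
  [12] addr=0x112 blk=17 s=1: VC-HIT | VC [5, 30, 21]

OUTCOME = VC-HIT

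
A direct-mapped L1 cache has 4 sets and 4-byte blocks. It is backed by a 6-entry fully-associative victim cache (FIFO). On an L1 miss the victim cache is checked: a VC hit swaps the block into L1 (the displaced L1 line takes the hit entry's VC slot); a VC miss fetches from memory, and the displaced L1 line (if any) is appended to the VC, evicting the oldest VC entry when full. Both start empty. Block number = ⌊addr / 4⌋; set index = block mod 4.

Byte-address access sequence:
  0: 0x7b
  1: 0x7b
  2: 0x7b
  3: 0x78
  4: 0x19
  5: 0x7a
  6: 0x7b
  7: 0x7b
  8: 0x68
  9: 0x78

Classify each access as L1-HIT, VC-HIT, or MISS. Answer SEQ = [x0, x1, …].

SEQ = [MISS, L1-HIT, L1-HIT, L1-HIT, MISS, VC-HIT, L1-HIT, L1-HIT, MISS, VC-HIT]

0: 0x7b (blk 30, set 2) → MISS  vc=[]
1: 0x7b (blk 30, set 2) → L1-HIT  vc=[]
2: 0x7b (blk 30, set 2) → L1-HIT  vc=[]
3: 0x78 (blk 30, set 2) → L1-HIT  vc=[]
4: 0x19 (blk 6, set 2) → MISS  vc=[30]
5: 0x7a (blk 30, set 2) → VC-HIT  vc=[6]
6: 0x7b (blk 30, set 2) → L1-HIT  vc=[6]
7: 0x7b (blk 30, set 2) → L1-HIT  vc=[6]
8: 0x68 (blk 26, set 2) → MISS  vc=[6, 30]
9: 0x78 (blk 30, set 2) → VC-HIT  vc=[6, 26]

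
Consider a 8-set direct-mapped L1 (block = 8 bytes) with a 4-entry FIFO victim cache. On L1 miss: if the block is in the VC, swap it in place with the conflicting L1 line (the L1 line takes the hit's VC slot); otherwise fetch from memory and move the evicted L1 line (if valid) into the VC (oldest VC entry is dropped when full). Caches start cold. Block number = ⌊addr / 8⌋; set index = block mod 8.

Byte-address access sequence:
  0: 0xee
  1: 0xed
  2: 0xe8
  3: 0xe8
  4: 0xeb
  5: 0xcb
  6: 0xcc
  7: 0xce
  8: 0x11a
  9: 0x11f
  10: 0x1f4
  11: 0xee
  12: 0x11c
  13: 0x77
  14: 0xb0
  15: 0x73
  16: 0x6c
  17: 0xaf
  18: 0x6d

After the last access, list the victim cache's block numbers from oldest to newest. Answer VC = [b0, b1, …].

0: 0xee (blk 29, set 5) → MISS  vc=[]
1: 0xed (blk 29, set 5) → L1-HIT  vc=[]
2: 0xe8 (blk 29, set 5) → L1-HIT  vc=[]
3: 0xe8 (blk 29, set 5) → L1-HIT  vc=[]
4: 0xeb (blk 29, set 5) → L1-HIT  vc=[]
5: 0xcb (blk 25, set 1) → MISS  vc=[]
6: 0xcc (blk 25, set 1) → L1-HIT  vc=[]
7: 0xce (blk 25, set 1) → L1-HIT  vc=[]
8: 0x11a (blk 35, set 3) → MISS  vc=[]
9: 0x11f (blk 35, set 3) → L1-HIT  vc=[]
10: 0x1f4 (blk 62, set 6) → MISS  vc=[]
11: 0xee (blk 29, set 5) → L1-HIT  vc=[]
12: 0x11c (blk 35, set 3) → L1-HIT  vc=[]
13: 0x77 (blk 14, set 6) → MISS  vc=[62]
14: 0xb0 (blk 22, set 6) → MISS  vc=[62, 14]
15: 0x73 (blk 14, set 6) → VC-HIT  vc=[62, 22]
16: 0x6c (blk 13, set 5) → MISS  vc=[62, 22, 29]
17: 0xaf (blk 21, set 5) → MISS  vc=[62, 22, 29, 13]
18: 0x6d (blk 13, set 5) → VC-HIT  vc=[62, 22, 29, 21]

VC = [62, 22, 29, 21]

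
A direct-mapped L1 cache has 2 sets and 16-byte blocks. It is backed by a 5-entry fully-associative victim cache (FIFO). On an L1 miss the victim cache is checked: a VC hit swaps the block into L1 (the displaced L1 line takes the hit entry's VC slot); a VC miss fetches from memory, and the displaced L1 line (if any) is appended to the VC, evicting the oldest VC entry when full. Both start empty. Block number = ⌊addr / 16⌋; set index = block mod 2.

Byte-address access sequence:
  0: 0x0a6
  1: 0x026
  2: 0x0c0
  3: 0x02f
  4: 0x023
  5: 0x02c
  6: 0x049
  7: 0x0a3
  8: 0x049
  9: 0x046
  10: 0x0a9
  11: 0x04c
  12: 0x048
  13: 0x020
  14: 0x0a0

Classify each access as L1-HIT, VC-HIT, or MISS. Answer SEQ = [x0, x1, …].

0: 0xa6 (blk 10, set 0) → MISS  vc=[]
1: 0x26 (blk 2, set 0) → MISS  vc=[10]
2: 0xc0 (blk 12, set 0) → MISS  vc=[10, 2]
3: 0x2f (blk 2, set 0) → VC-HIT  vc=[10, 12]
4: 0x23 (blk 2, set 0) → L1-HIT  vc=[10, 12]
5: 0x2c (blk 2, set 0) → L1-HIT  vc=[10, 12]
6: 0x49 (blk 4, set 0) → MISS  vc=[10, 12, 2]
7: 0xa3 (blk 10, set 0) → VC-HIT  vc=[4, 12, 2]
8: 0x49 (blk 4, set 0) → VC-HIT  vc=[10, 12, 2]
9: 0x46 (blk 4, set 0) → L1-HIT  vc=[10, 12, 2]
10: 0xa9 (blk 10, set 0) → VC-HIT  vc=[4, 12, 2]
11: 0x4c (blk 4, set 0) → VC-HIT  vc=[10, 12, 2]
12: 0x48 (blk 4, set 0) → L1-HIT  vc=[10, 12, 2]
13: 0x20 (blk 2, set 0) → VC-HIT  vc=[10, 12, 4]
14: 0xa0 (blk 10, set 0) → VC-HIT  vc=[2, 12, 4]

SEQ = [MISS, MISS, MISS, VC-HIT, L1-HIT, L1-HIT, MISS, VC-HIT, VC-HIT, L1-HIT, VC-HIT, VC-HIT, L1-HIT, VC-HIT, VC-HIT]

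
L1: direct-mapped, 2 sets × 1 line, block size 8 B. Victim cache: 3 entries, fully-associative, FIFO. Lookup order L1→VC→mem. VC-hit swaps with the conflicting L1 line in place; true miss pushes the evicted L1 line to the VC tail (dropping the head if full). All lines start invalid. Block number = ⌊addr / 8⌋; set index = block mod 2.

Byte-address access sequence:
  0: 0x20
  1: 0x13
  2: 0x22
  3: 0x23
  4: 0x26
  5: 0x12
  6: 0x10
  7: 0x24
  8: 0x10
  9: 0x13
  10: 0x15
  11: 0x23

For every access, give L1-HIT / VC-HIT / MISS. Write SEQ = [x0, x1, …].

SEQ = [MISS, MISS, VC-HIT, L1-HIT, L1-HIT, VC-HIT, L1-HIT, VC-HIT, VC-HIT, L1-HIT, L1-HIT, VC-HIT]

#0 0x20→b4/s0 MISS; vc=[]
#1 0x13→b2/s0 MISS; vc=[4]
#2 0x22→b4/s0 VC-HIT; vc=[2]
#3 0x23→b4/s0 L1-HIT; vc=[2]
#4 0x26→b4/s0 L1-HIT; vc=[2]
#5 0x12→b2/s0 VC-HIT; vc=[4]
#6 0x10→b2/s0 L1-HIT; vc=[4]
#7 0x24→b4/s0 VC-HIT; vc=[2]
#8 0x10→b2/s0 VC-HIT; vc=[4]
#9 0x13→b2/s0 L1-HIT; vc=[4]
#10 0x15→b2/s0 L1-HIT; vc=[4]
#11 0x23→b4/s0 VC-HIT; vc=[2]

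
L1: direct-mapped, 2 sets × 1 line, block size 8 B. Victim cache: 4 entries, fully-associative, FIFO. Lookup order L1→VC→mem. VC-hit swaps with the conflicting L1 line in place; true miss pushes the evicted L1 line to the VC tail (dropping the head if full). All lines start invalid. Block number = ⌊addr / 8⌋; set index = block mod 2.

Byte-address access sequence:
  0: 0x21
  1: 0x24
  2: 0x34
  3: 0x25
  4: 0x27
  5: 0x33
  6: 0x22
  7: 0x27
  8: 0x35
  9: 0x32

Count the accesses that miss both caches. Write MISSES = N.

MISSES = 2

#0 0x21→b4/s0 MISS; vc=[]
#1 0x24→b4/s0 L1-HIT; vc=[]
#2 0x34→b6/s0 MISS; vc=[4]
#3 0x25→b4/s0 VC-HIT; vc=[6]
#4 0x27→b4/s0 L1-HIT; vc=[6]
#5 0x33→b6/s0 VC-HIT; vc=[4]
#6 0x22→b4/s0 VC-HIT; vc=[6]
#7 0x27→b4/s0 L1-HIT; vc=[6]
#8 0x35→b6/s0 VC-HIT; vc=[4]
#9 0x32→b6/s0 L1-HIT; vc=[4]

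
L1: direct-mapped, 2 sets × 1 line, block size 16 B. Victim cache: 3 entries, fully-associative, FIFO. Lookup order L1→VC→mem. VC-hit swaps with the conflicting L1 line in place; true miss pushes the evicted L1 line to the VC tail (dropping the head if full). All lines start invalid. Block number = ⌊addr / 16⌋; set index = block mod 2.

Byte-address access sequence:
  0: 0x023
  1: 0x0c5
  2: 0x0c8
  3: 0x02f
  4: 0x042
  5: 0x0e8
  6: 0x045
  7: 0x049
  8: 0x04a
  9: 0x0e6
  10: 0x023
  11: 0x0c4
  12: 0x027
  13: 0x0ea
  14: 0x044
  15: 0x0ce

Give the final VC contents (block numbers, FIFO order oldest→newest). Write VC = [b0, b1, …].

VC = [4, 2, 14]

#0 0x23→b2/s0 MISS; vc=[]
#1 0xc5→b12/s0 MISS; vc=[2]
#2 0xc8→b12/s0 L1-HIT; vc=[2]
#3 0x2f→b2/s0 VC-HIT; vc=[12]
#4 0x42→b4/s0 MISS; vc=[12,2]
#5 0xe8→b14/s0 MISS; vc=[12,2,4]
#6 0x45→b4/s0 VC-HIT; vc=[12,2,14]
#7 0x49→b4/s0 L1-HIT; vc=[12,2,14]
#8 0x4a→b4/s0 L1-HIT; vc=[12,2,14]
#9 0xe6→b14/s0 VC-HIT; vc=[12,2,4]
#10 0x23→b2/s0 VC-HIT; vc=[12,14,4]
#11 0xc4→b12/s0 VC-HIT; vc=[2,14,4]
#12 0x27→b2/s0 VC-HIT; vc=[12,14,4]
#13 0xea→b14/s0 VC-HIT; vc=[12,2,4]
#14 0x44→b4/s0 VC-HIT; vc=[12,2,14]
#15 0xce→b12/s0 VC-HIT; vc=[4,2,14]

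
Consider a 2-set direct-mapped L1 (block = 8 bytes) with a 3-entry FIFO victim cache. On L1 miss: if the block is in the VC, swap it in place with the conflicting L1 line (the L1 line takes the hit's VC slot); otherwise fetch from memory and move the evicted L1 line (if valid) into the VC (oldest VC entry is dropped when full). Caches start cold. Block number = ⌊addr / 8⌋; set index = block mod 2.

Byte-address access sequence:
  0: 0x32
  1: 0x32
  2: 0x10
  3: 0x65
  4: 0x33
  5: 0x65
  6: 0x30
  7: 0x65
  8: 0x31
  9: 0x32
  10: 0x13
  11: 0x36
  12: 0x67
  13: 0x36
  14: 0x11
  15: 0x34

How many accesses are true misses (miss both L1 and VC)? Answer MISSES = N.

MISSES = 3

0: 0x32 (blk 6, set 0) → MISS  vc=[]
1: 0x32 (blk 6, set 0) → L1-HIT  vc=[]
2: 0x10 (blk 2, set 0) → MISS  vc=[6]
3: 0x65 (blk 12, set 0) → MISS  vc=[6, 2]
4: 0x33 (blk 6, set 0) → VC-HIT  vc=[12, 2]
5: 0x65 (blk 12, set 0) → VC-HIT  vc=[6, 2]
6: 0x30 (blk 6, set 0) → VC-HIT  vc=[12, 2]
7: 0x65 (blk 12, set 0) → VC-HIT  vc=[6, 2]
8: 0x31 (blk 6, set 0) → VC-HIT  vc=[12, 2]
9: 0x32 (blk 6, set 0) → L1-HIT  vc=[12, 2]
10: 0x13 (blk 2, set 0) → VC-HIT  vc=[12, 6]
11: 0x36 (blk 6, set 0) → VC-HIT  vc=[12, 2]
12: 0x67 (blk 12, set 0) → VC-HIT  vc=[6, 2]
13: 0x36 (blk 6, set 0) → VC-HIT  vc=[12, 2]
14: 0x11 (blk 2, set 0) → VC-HIT  vc=[12, 6]
15: 0x34 (blk 6, set 0) → VC-HIT  vc=[12, 2]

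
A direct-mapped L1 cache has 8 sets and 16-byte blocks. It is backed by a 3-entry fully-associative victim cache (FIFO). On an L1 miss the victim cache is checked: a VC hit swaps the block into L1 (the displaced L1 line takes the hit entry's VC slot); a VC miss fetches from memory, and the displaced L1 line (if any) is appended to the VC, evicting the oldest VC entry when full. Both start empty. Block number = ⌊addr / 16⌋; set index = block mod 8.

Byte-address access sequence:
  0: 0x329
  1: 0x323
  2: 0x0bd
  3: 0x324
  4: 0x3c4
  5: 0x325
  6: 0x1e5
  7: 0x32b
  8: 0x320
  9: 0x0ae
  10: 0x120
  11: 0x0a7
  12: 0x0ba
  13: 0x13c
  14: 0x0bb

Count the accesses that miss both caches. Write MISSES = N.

  [0] addr=0x329 blk=50 s=2: MISS | VC []
  [1] addr=0x323 blk=50 s=2: L1-HIT | VC []
  [2] addr=0xbd blk=11 s=3: MISS | VC []
  [3] addr=0x324 blk=50 s=2: L1-HIT | VC []
  [4] addr=0x3c4 blk=60 s=4: MISS | VC []
  [5] addr=0x325 blk=50 s=2: L1-HIT | VC []
  [6] addr=0x1e5 blk=30 s=6: MISS | VC []
  [7] addr=0x32b blk=50 s=2: L1-HIT | VC []
  [8] addr=0x320 blk=50 s=2: L1-HIT | VC []
  [9] addr=0xae blk=10 s=2: MISS | VC [50]
  [10] addr=0x120 blk=18 s=2: MISS | VC [50, 10]
  [11] addr=0xa7 blk=10 s=2: VC-HIT | VC [50, 18]
  [12] addr=0xba blk=11 s=3: L1-HIT | VC [50, 18]
  [13] addr=0x13c blk=19 s=3: MISS | VC [50, 18, 11]
  [14] addr=0xbb blk=11 s=3: VC-HIT | VC [50, 18, 19]

MISSES = 7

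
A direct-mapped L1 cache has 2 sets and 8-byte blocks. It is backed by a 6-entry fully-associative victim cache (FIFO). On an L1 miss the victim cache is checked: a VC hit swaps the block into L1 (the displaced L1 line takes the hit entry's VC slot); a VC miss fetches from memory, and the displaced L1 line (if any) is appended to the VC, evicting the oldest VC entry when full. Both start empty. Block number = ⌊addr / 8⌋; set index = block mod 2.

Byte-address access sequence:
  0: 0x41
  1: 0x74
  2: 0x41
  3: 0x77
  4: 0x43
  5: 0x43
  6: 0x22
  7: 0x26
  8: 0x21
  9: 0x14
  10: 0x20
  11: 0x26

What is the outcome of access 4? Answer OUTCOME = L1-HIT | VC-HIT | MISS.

OUTCOME = VC-HIT

#0 0x41→b8/s0 MISS; vc=[]
#1 0x74→b14/s0 MISS; vc=[8]
#2 0x41→b8/s0 VC-HIT; vc=[14]
#3 0x77→b14/s0 VC-HIT; vc=[8]
#4 0x43→b8/s0 VC-HIT; vc=[14]
#5 0x43→b8/s0 L1-HIT; vc=[14]
#6 0x22→b4/s0 MISS; vc=[14,8]
#7 0x26→b4/s0 L1-HIT; vc=[14,8]
#8 0x21→b4/s0 L1-HIT; vc=[14,8]
#9 0x14→b2/s0 MISS; vc=[14,8,4]
#10 0x20→b4/s0 VC-HIT; vc=[14,8,2]
#11 0x26→b4/s0 L1-HIT; vc=[14,8,2]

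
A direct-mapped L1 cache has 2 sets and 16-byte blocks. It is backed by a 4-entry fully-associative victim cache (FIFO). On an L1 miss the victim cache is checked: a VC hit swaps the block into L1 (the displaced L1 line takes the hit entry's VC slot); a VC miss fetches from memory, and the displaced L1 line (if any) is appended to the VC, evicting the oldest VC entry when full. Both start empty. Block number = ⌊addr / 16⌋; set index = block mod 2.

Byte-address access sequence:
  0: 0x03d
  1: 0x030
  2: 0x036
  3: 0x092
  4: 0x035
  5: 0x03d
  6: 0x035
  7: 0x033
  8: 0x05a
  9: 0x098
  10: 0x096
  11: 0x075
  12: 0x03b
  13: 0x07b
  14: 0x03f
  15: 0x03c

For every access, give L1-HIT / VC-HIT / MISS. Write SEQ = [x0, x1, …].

0: 0x3d (blk 3, set 1) → MISS  vc=[]
1: 0x30 (blk 3, set 1) → L1-HIT  vc=[]
2: 0x36 (blk 3, set 1) → L1-HIT  vc=[]
3: 0x92 (blk 9, set 1) → MISS  vc=[3]
4: 0x35 (blk 3, set 1) → VC-HIT  vc=[9]
5: 0x3d (blk 3, set 1) → L1-HIT  vc=[9]
6: 0x35 (blk 3, set 1) → L1-HIT  vc=[9]
7: 0x33 (blk 3, set 1) → L1-HIT  vc=[9]
8: 0x5a (blk 5, set 1) → MISS  vc=[9, 3]
9: 0x98 (blk 9, set 1) → VC-HIT  vc=[5, 3]
10: 0x96 (blk 9, set 1) → L1-HIT  vc=[5, 3]
11: 0x75 (blk 7, set 1) → MISS  vc=[5, 3, 9]
12: 0x3b (blk 3, set 1) → VC-HIT  vc=[5, 7, 9]
13: 0x7b (blk 7, set 1) → VC-HIT  vc=[5, 3, 9]
14: 0x3f (blk 3, set 1) → VC-HIT  vc=[5, 7, 9]
15: 0x3c (blk 3, set 1) → L1-HIT  vc=[5, 7, 9]

SEQ = [MISS, L1-HIT, L1-HIT, MISS, VC-HIT, L1-HIT, L1-HIT, L1-HIT, MISS, VC-HIT, L1-HIT, MISS, VC-HIT, VC-HIT, VC-HIT, L1-HIT]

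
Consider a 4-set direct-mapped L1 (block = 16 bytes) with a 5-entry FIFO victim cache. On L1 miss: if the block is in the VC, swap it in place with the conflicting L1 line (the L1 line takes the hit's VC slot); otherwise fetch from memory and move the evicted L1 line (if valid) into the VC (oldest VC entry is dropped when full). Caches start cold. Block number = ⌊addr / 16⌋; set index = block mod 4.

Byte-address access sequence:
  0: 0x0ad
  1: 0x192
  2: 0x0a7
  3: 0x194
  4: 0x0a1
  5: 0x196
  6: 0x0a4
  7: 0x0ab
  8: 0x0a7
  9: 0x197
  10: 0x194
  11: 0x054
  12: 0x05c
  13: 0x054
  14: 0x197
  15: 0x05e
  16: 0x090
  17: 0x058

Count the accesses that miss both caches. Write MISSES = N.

#0 0xad→b10/s2 MISS; vc=[]
#1 0x192→b25/s1 MISS; vc=[]
#2 0xa7→b10/s2 L1-HIT; vc=[]
#3 0x194→b25/s1 L1-HIT; vc=[]
#4 0xa1→b10/s2 L1-HIT; vc=[]
#5 0x196→b25/s1 L1-HIT; vc=[]
#6 0xa4→b10/s2 L1-HIT; vc=[]
#7 0xab→b10/s2 L1-HIT; vc=[]
#8 0xa7→b10/s2 L1-HIT; vc=[]
#9 0x197→b25/s1 L1-HIT; vc=[]
#10 0x194→b25/s1 L1-HIT; vc=[]
#11 0x54→b5/s1 MISS; vc=[25]
#12 0x5c→b5/s1 L1-HIT; vc=[25]
#13 0x54→b5/s1 L1-HIT; vc=[25]
#14 0x197→b25/s1 VC-HIT; vc=[5]
#15 0x5e→b5/s1 VC-HIT; vc=[25]
#16 0x90→b9/s1 MISS; vc=[25,5]
#17 0x58→b5/s1 VC-HIT; vc=[25,9]

MISSES = 4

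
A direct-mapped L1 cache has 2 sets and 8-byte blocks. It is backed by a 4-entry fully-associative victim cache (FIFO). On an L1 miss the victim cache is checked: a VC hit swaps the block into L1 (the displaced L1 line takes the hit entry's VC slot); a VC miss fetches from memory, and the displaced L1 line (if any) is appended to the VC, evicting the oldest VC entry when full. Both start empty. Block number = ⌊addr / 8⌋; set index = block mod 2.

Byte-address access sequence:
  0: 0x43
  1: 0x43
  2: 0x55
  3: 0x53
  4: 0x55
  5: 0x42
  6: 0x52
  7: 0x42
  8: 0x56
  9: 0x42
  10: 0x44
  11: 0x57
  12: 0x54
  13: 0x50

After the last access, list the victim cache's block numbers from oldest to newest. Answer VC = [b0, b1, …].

#0 0x43→b8/s0 MISS; vc=[]
#1 0x43→b8/s0 L1-HIT; vc=[]
#2 0x55→b10/s0 MISS; vc=[8]
#3 0x53→b10/s0 L1-HIT; vc=[8]
#4 0x55→b10/s0 L1-HIT; vc=[8]
#5 0x42→b8/s0 VC-HIT; vc=[10]
#6 0x52→b10/s0 VC-HIT; vc=[8]
#7 0x42→b8/s0 VC-HIT; vc=[10]
#8 0x56→b10/s0 VC-HIT; vc=[8]
#9 0x42→b8/s0 VC-HIT; vc=[10]
#10 0x44→b8/s0 L1-HIT; vc=[10]
#11 0x57→b10/s0 VC-HIT; vc=[8]
#12 0x54→b10/s0 L1-HIT; vc=[8]
#13 0x50→b10/s0 L1-HIT; vc=[8]

VC = [8]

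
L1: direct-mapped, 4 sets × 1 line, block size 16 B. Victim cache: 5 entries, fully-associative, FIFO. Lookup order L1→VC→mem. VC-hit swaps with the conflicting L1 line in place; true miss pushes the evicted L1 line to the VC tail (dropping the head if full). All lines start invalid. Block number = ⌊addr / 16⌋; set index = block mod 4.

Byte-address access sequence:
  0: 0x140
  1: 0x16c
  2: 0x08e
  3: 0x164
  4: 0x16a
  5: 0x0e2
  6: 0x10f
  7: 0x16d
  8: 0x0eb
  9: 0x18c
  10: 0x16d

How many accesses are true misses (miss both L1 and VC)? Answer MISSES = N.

  [0] addr=0x140 blk=20 s=0: MISS | VC []
  [1] addr=0x16c blk=22 s=2: MISS | VC []
  [2] addr=0x8e blk=8 s=0: MISS | VC [20]
  [3] addr=0x164 blk=22 s=2: L1-HIT | VC [20]
  [4] addr=0x16a blk=22 s=2: L1-HIT | VC [20]
  [5] addr=0xe2 blk=14 s=2: MISS | VC [20, 22]
  [6] addr=0x10f blk=16 s=0: MISS | VC [20, 22, 8]
  [7] addr=0x16d blk=22 s=2: VC-HIT | VC [20, 14, 8]
  [8] addr=0xeb blk=14 s=2: VC-HIT | VC [20, 22, 8]
  [9] addr=0x18c blk=24 s=0: MISS | VC [20, 22, 8, 16]
  [10] addr=0x16d blk=22 s=2: VC-HIT | VC [20, 14, 8, 16]

MISSES = 6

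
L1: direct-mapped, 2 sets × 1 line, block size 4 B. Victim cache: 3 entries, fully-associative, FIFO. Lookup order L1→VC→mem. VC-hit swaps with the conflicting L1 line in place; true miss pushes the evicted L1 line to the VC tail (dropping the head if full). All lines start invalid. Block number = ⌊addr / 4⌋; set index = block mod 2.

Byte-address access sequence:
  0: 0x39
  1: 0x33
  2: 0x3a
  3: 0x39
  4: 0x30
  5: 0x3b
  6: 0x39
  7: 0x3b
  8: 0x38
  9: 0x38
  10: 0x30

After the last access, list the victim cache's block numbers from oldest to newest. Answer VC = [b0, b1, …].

0: 0x39 (blk 14, set 0) → MISS  vc=[]
1: 0x33 (blk 12, set 0) → MISS  vc=[14]
2: 0x3a (blk 14, set 0) → VC-HIT  vc=[12]
3: 0x39 (blk 14, set 0) → L1-HIT  vc=[12]
4: 0x30 (blk 12, set 0) → VC-HIT  vc=[14]
5: 0x3b (blk 14, set 0) → VC-HIT  vc=[12]
6: 0x39 (blk 14, set 0) → L1-HIT  vc=[12]
7: 0x3b (blk 14, set 0) → L1-HIT  vc=[12]
8: 0x38 (blk 14, set 0) → L1-HIT  vc=[12]
9: 0x38 (blk 14, set 0) → L1-HIT  vc=[12]
10: 0x30 (blk 12, set 0) → VC-HIT  vc=[14]

VC = [14]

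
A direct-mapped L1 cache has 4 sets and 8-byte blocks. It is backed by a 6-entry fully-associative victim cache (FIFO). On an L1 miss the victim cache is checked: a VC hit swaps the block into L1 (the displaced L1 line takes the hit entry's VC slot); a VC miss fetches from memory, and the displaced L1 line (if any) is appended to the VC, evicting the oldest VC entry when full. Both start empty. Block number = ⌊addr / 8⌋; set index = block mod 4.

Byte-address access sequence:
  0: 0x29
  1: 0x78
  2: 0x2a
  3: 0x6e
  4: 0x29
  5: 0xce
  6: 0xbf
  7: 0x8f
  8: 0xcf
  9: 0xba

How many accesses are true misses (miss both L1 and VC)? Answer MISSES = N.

MISSES = 6

  [0] addr=0x29 blk=5 s=1: MISS | VC []
  [1] addr=0x78 blk=15 s=3: MISS | VC []
  [2] addr=0x2a blk=5 s=1: L1-HIT | VC []
  [3] addr=0x6e blk=13 s=1: MISS | VC [5]
  [4] addr=0x29 blk=5 s=1: VC-HIT | VC [13]
  [5] addr=0xce blk=25 s=1: MISS | VC [13, 5]
  [6] addr=0xbf blk=23 s=3: MISS | VC [13, 5, 15]
  [7] addr=0x8f blk=17 s=1: MISS | VC [13, 5, 15, 25]
  [8] addr=0xcf blk=25 s=1: VC-HIT | VC [13, 5, 15, 17]
  [9] addr=0xba blk=23 s=3: L1-HIT | VC [13, 5, 15, 17]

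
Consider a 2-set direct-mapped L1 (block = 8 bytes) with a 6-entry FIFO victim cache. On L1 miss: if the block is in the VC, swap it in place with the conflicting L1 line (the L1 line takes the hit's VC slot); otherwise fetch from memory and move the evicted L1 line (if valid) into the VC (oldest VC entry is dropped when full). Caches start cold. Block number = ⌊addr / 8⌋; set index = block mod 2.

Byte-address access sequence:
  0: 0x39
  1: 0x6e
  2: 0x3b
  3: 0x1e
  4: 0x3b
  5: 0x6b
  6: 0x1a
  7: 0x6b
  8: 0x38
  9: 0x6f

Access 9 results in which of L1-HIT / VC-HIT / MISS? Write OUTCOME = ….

OUTCOME = VC-HIT

  [0] addr=0x39 blk=7 s=1: MISS | VC []
  [1] addr=0x6e blk=13 s=1: MISS | VC [7]
  [2] addr=0x3b blk=7 s=1: VC-HIT | VC [13]
  [3] addr=0x1e blk=3 s=1: MISS | VC [13, 7]
  [4] addr=0x3b blk=7 s=1: VC-HIT | VC [13, 3]
  [5] addr=0x6b blk=13 s=1: VC-HIT | VC [7, 3]
  [6] addr=0x1a blk=3 s=1: VC-HIT | VC [7, 13]
  [7] addr=0x6b blk=13 s=1: VC-HIT | VC [7, 3]
  [8] addr=0x38 blk=7 s=1: VC-HIT | VC [13, 3]
  [9] addr=0x6f blk=13 s=1: VC-HIT | VC [7, 3]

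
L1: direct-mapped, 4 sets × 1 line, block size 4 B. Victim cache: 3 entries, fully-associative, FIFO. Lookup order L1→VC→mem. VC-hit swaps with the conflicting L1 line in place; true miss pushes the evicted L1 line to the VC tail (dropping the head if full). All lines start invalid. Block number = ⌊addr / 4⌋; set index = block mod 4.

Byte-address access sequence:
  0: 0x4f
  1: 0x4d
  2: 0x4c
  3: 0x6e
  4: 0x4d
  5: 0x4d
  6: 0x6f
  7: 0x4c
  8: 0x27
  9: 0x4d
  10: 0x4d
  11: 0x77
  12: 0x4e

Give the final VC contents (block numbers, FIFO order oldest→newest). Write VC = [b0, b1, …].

VC = [27, 9]

#0 0x4f→b19/s3 MISS; vc=[]
#1 0x4d→b19/s3 L1-HIT; vc=[]
#2 0x4c→b19/s3 L1-HIT; vc=[]
#3 0x6e→b27/s3 MISS; vc=[19]
#4 0x4d→b19/s3 VC-HIT; vc=[27]
#5 0x4d→b19/s3 L1-HIT; vc=[27]
#6 0x6f→b27/s3 VC-HIT; vc=[19]
#7 0x4c→b19/s3 VC-HIT; vc=[27]
#8 0x27→b9/s1 MISS; vc=[27]
#9 0x4d→b19/s3 L1-HIT; vc=[27]
#10 0x4d→b19/s3 L1-HIT; vc=[27]
#11 0x77→b29/s1 MISS; vc=[27,9]
#12 0x4e→b19/s3 L1-HIT; vc=[27,9]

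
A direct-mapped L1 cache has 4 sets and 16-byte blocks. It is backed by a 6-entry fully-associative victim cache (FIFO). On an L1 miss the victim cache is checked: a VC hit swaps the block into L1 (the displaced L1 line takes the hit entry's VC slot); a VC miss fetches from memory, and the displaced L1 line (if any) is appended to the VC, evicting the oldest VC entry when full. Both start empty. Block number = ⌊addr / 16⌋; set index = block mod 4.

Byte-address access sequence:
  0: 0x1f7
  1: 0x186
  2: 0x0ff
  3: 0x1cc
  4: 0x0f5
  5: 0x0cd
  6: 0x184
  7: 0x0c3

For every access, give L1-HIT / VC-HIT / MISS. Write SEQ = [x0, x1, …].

SEQ = [MISS, MISS, MISS, MISS, L1-HIT, MISS, VC-HIT, VC-HIT]

0: 0x1f7 (blk 31, set 3) → MISS  vc=[]
1: 0x186 (blk 24, set 0) → MISS  vc=[]
2: 0xff (blk 15, set 3) → MISS  vc=[31]
3: 0x1cc (blk 28, set 0) → MISS  vc=[31, 24]
4: 0xf5 (blk 15, set 3) → L1-HIT  vc=[31, 24]
5: 0xcd (blk 12, set 0) → MISS  vc=[31, 24, 28]
6: 0x184 (blk 24, set 0) → VC-HIT  vc=[31, 12, 28]
7: 0xc3 (blk 12, set 0) → VC-HIT  vc=[31, 24, 28]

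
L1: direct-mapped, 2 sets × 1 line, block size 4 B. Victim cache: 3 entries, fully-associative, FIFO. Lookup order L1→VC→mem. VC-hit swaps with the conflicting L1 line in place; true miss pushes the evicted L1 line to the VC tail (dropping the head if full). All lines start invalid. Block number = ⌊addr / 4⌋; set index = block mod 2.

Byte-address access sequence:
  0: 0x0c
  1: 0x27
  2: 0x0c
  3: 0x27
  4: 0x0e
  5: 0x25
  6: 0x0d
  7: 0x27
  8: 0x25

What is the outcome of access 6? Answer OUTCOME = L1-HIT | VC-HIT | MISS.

  [0] addr=0xc blk=3 s=1: MISS | VC []
  [1] addr=0x27 blk=9 s=1: MISS | VC [3]
  [2] addr=0xc blk=3 s=1: VC-HIT | VC [9]
  [3] addr=0x27 blk=9 s=1: VC-HIT | VC [3]
  [4] addr=0xe blk=3 s=1: VC-HIT | VC [9]
  [5] addr=0x25 blk=9 s=1: VC-HIT | VC [3]
  [6] addr=0xd blk=3 s=1: VC-HIT | VC [9]
  [7] addr=0x27 blk=9 s=1: VC-HIT | VC [3]
  [8] addr=0x25 blk=9 s=1: L1-HIT | VC [3]

OUTCOME = VC-HIT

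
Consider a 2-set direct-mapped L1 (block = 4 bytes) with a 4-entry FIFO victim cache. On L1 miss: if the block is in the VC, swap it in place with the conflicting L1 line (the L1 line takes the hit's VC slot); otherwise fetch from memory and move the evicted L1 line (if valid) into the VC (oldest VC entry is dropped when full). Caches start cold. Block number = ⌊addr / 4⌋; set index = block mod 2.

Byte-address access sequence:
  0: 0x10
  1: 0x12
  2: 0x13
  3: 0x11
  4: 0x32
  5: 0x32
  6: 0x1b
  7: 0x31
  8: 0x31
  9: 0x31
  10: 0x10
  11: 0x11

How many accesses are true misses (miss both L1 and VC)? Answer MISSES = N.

0: 0x10 (blk 4, set 0) → MISS  vc=[]
1: 0x12 (blk 4, set 0) → L1-HIT  vc=[]
2: 0x13 (blk 4, set 0) → L1-HIT  vc=[]
3: 0x11 (blk 4, set 0) → L1-HIT  vc=[]
4: 0x32 (blk 12, set 0) → MISS  vc=[4]
5: 0x32 (blk 12, set 0) → L1-HIT  vc=[4]
6: 0x1b (blk 6, set 0) → MISS  vc=[4, 12]
7: 0x31 (blk 12, set 0) → VC-HIT  vc=[4, 6]
8: 0x31 (blk 12, set 0) → L1-HIT  vc=[4, 6]
9: 0x31 (blk 12, set 0) → L1-HIT  vc=[4, 6]
10: 0x10 (blk 4, set 0) → VC-HIT  vc=[12, 6]
11: 0x11 (blk 4, set 0) → L1-HIT  vc=[12, 6]

MISSES = 3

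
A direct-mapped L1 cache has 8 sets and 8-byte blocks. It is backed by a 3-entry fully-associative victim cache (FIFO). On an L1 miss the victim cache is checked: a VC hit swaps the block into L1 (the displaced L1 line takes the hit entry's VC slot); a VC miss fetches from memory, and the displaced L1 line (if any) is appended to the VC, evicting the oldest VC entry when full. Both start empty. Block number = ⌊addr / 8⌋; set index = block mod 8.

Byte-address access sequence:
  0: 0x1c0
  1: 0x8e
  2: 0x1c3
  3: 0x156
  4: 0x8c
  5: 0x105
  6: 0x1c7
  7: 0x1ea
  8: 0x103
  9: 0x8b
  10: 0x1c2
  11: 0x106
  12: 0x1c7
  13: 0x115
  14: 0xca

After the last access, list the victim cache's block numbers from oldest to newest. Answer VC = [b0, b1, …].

VC = [32, 42, 17]

#0 0x1c0→b56/s0 MISS; vc=[]
#1 0x8e→b17/s1 MISS; vc=[]
#2 0x1c3→b56/s0 L1-HIT; vc=[]
#3 0x156→b42/s2 MISS; vc=[]
#4 0x8c→b17/s1 L1-HIT; vc=[]
#5 0x105→b32/s0 MISS; vc=[56]
#6 0x1c7→b56/s0 VC-HIT; vc=[32]
#7 0x1ea→b61/s5 MISS; vc=[32]
#8 0x103→b32/s0 VC-HIT; vc=[56]
#9 0x8b→b17/s1 L1-HIT; vc=[56]
#10 0x1c2→b56/s0 VC-HIT; vc=[32]
#11 0x106→b32/s0 VC-HIT; vc=[56]
#12 0x1c7→b56/s0 VC-HIT; vc=[32]
#13 0x115→b34/s2 MISS; vc=[32,42]
#14 0xca→b25/s1 MISS; vc=[32,42,17]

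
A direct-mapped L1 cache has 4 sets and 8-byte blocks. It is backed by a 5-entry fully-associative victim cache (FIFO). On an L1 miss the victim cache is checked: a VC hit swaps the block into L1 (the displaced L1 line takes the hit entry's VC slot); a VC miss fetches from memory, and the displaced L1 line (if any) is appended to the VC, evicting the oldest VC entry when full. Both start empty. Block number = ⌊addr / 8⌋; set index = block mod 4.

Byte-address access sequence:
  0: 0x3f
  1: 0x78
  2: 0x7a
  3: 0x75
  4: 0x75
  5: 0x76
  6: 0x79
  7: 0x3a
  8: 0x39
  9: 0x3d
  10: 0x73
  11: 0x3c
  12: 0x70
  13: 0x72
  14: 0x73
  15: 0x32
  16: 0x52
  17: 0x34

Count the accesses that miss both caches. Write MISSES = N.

MISSES = 5

0: 0x3f (blk 7, set 3) → MISS  vc=[]
1: 0x78 (blk 15, set 3) → MISS  vc=[7]
2: 0x7a (blk 15, set 3) → L1-HIT  vc=[7]
3: 0x75 (blk 14, set 2) → MISS  vc=[7]
4: 0x75 (blk 14, set 2) → L1-HIT  vc=[7]
5: 0x76 (blk 14, set 2) → L1-HIT  vc=[7]
6: 0x79 (blk 15, set 3) → L1-HIT  vc=[7]
7: 0x3a (blk 7, set 3) → VC-HIT  vc=[15]
8: 0x39 (blk 7, set 3) → L1-HIT  vc=[15]
9: 0x3d (blk 7, set 3) → L1-HIT  vc=[15]
10: 0x73 (blk 14, set 2) → L1-HIT  vc=[15]
11: 0x3c (blk 7, set 3) → L1-HIT  vc=[15]
12: 0x70 (blk 14, set 2) → L1-HIT  vc=[15]
13: 0x72 (blk 14, set 2) → L1-HIT  vc=[15]
14: 0x73 (blk 14, set 2) → L1-HIT  vc=[15]
15: 0x32 (blk 6, set 2) → MISS  vc=[15, 14]
16: 0x52 (blk 10, set 2) → MISS  vc=[15, 14, 6]
17: 0x34 (blk 6, set 2) → VC-HIT  vc=[15, 14, 10]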